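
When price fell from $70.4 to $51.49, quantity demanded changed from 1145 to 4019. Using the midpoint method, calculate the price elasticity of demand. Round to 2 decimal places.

-3.59

%ΔQ = (4019 − 1145)/[(1145 + 4019)/2] = 2874/2582 ≈ 1.1131.
%ΔP = (51.49 − 70.4)/[(70.4 + 51.49)/2] = -18.91/60.945 ≈ -0.3103.
Arc elasticity E = %ΔQ/%ΔP ≈ 1.1131/-0.3103 ≈ -3.59.
|E| > 1: demand is elastic over this range.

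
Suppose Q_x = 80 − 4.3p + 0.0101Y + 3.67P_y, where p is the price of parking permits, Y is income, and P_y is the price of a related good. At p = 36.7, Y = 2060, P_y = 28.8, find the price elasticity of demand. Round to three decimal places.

-3.241

At the given point, Q_x = 80 − 4.3(36.7) + 0.0101(2060) + 3.67(28.8) = 80 − 157.81 + 20.806 + 105.696 = 48.692.
∂Q_x/∂p = −4.3, so E_p = (−4.3)·(36.7/48.692) ≈ -3.241.
|E_p| > 1: demand is elastic.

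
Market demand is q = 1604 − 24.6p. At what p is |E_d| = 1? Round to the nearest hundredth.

32.60

For linear demand q = a − bp, E = −bp/(a − bp). |E| = 1 ⇒ bp = a − bp ⇒ p = a/(2b).
p = 1604/(2·24.6) ≈ 32.60.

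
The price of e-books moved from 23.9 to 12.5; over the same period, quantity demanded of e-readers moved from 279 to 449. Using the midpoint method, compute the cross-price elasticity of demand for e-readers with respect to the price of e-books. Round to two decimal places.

-0.75

%ΔQ_x = (449 − 279)/[(279+449)/2] = 170/364 ≈ 0.4670.
%ΔP_y = (12.5 − 23.9)/[(23.9+12.5)/2] ≈ -0.6264.
E_xy = 0.4670/-0.6264 ≈ -0.75.
E_xy < 0, so e-readers and e-books are complements.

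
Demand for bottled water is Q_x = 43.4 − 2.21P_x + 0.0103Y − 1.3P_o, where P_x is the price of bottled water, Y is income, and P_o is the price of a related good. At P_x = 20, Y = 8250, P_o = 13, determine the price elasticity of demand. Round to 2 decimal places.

Substituting, Q_x = 43.4 − 2.21(20) + 0.0103(8250) − 1.3(13) = 43.4 − 44.2 + 84.975 − 16.9 = 67.275.
∂Q_x/∂P_x = −2.21, so E_p = (−2.21)·(20/67.275) ≈ -0.66.
|E_p| < 1: demand is inelastic.

-0.66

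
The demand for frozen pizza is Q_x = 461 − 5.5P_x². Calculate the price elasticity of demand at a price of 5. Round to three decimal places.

-0.850

At P_x = 5, Q_x = 323.5.
dQ_x/dP_x = −2·5.5·P_x = −55.
Point elasticity E = (dQ_x/dP_x)·(P_x/Q_x) = -55 × 5/323.5 ≈ -0.850.
|E| < 1, so demand is inelastic at this price.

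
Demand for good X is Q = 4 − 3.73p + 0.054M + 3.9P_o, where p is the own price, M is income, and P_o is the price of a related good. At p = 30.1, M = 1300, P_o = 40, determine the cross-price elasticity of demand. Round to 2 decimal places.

Substituting, Q = 4 − 3.73(30.1) + 0.054(1300) + 3.9(40) = 4 − 112.273 + 70.2 + 156 = 117.927.
∂Q/∂P_o = +3.9, so E_xy = 3.9·(40/117.927) ≈ 1.32.
E_xy > 0: the goods are substitutes.

1.32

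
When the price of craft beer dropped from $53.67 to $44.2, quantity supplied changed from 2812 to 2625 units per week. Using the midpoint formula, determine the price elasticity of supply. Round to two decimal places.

0.36

%ΔQ = (2625 − 2812)/[(2812 + 2625)/2] = -187/2718.5 ≈ -0.0688.
%ΔP = (44.2 − 53.67)/[(53.67 + 44.2)/2] = -9.47/48.935 ≈ -0.1935.
Arc elasticity E = %ΔQ/%ΔP ≈ -0.0688/-0.1935 ≈ 0.36.
|E| < 1: supply is inelastic over this range.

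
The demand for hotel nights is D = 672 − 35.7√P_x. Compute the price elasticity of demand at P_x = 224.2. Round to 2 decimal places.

-1.94

At P_x = 224.2, D = 137.4528.
dD/dP_x = −35.7/(2√P_x) = −35.7/(2·14.9733).
Point elasticity E = (dD/dP_x)·(P_x/D) = -1.1921 × 224.2/137.4528 ≈ -1.94.
|E| > 1, so demand is elastic at this price.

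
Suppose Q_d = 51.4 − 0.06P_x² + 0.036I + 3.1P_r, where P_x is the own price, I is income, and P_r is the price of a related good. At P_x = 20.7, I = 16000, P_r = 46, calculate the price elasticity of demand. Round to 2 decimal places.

-0.07

First evaluate Q_d: 51.4 − 0.06(20.7)² + 0.036(16000) + 3.1(46) = 51.4 − 25.7094 + 576 + 142.6 = 744.2906.
∂Q_d/∂P_x = −2·0.06·P_x = -2.484, so E_p = -2.484·(20.7/744.2906) ≈ -0.07.
|E_p| < 1: demand is inelastic.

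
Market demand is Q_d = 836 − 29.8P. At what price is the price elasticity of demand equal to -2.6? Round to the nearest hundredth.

Set −bP/(a − bP) = −2.6 ⇒ bP = 2.6(a − bP) ⇒ bP(1+2.6) = 2.6·a.
P = 2.6·836/(29.8·3.6) ≈ 20.26.

20.26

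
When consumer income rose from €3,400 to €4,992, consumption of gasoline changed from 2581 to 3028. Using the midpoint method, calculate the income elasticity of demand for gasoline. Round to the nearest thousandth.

0.420

%ΔQ = (3028 − 2581)/[(2581+3028)/2] = 447/2804.5 ≈ 0.1594.
%ΔI = (4,992 − 3,400)/[(3,400+4,992)/2] = 1592/4196 ≈ 0.3794.
E_I = %ΔQ/%ΔI ≈ 0.420.
E_I ∈ (0,1): normal good (necessity).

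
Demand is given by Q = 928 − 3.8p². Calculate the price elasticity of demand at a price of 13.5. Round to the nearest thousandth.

At p = 13.5, Q = 235.45.
dQ/dp = −2·3.8·p = −102.6.
Point elasticity E = (dQ/dp)·(p/Q) = -102.6 × 13.5/235.45 ≈ -5.883.
|E| > 1, so demand is elastic at this price.

-5.883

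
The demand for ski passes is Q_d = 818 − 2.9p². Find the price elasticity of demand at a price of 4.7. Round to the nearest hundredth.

-0.17

At p = 4.7, Q_d = 753.939.
dQ_d/dp = −2·2.9·p = −27.26.
Point elasticity E = (dQ_d/dp)·(p/Q_d) = -27.26 × 4.7/753.939 ≈ -0.17.
|E| < 1, so demand is inelastic at this price.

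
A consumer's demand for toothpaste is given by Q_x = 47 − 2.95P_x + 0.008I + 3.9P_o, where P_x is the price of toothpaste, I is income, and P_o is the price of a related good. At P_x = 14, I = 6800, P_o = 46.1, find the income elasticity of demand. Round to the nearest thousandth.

0.227

Q_x = 47 − 2.95(14) + 0.008(6800) + 3.9(46.1) = 47 − 41.3 + 54.4 + 179.79 = 239.89.
∂Q_x/∂I = +0.008, so E_I = 0.008·(6800/239.89) ≈ 0.227.
E_I ∈ (0,1): normal good (necessity).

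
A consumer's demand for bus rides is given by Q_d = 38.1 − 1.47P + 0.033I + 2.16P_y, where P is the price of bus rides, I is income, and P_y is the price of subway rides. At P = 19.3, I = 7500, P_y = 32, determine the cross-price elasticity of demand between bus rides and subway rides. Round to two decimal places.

At the given point, Q_d = 38.1 − 1.47(19.3) + 0.033(7500) + 2.16(32) = 38.1 − 28.371 + 247.5 + 69.12 = 326.349.
∂Q_d/∂P_y = +2.16, so E_xy = 2.16·(32/326.349) ≈ 0.21.
E_xy > 0: the goods are substitutes.

0.21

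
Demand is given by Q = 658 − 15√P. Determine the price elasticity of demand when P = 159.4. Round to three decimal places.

-0.202

At P = 159.4, Q = 468.6194.
dQ/dP = −15/(2√P) = −15/(2·12.6254).
Point elasticity E = (dQ/dP)·(P/Q) = -0.594 × 159.4/468.6194 ≈ -0.202.
|E| < 1, so demand is inelastic at this price.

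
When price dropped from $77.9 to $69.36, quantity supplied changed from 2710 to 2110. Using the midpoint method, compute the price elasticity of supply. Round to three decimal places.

%Δq = (2110 − 2710)/[(2710 + 2110)/2] = -600/2410 ≈ -0.2490.
%ΔP = (69.36 − 77.9)/[(77.9 + 69.36)/2] = -8.54/73.63 ≈ -0.1160.
Arc elasticity E = %Δq/%ΔP ≈ -0.2490/-0.1160 ≈ 2.147.
|E| > 1: supply is elastic over this range.

2.147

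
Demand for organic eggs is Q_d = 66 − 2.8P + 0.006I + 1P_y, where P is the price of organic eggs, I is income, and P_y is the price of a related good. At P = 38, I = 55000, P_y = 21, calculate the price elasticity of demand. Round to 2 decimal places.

-0.34

Substituting, Q_d = 66 − 2.8(38) + 0.006(55000) + 1(21) = 66 − 106.4 + 330 + 21 = 310.6.
∂Q_d/∂P = −2.8, so E_p = (−2.8)·(38/310.6) ≈ -0.34.
|E_p| < 1: demand is inelastic.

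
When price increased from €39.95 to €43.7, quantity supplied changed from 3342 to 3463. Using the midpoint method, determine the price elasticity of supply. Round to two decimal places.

%ΔQ = (3463 − 3342)/[(3342 + 3463)/2] = 121/3402.5 ≈ 0.0356.
%ΔP = (43.7 − 39.95)/[(39.95 + 43.7)/2] = 3.75/41.825 ≈ 0.0897.
Arc elasticity E = %ΔQ/%ΔP ≈ 0.0356/0.0897 ≈ 0.40.
|E| < 1: supply is inelastic over this range.

0.40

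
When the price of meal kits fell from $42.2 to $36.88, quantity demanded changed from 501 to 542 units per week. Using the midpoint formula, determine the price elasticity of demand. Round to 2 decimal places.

-0.58

%ΔQ = (542 − 501)/[(501 + 542)/2] = 41/521.5 ≈ 0.0786.
%ΔP = (36.88 − 42.2)/[(42.2 + 36.88)/2] = -5.32/39.54 ≈ -0.1345.
Arc elasticity E = %ΔQ/%ΔP ≈ 0.0786/-0.1345 ≈ -0.58.
|E| < 1: demand is inelastic over this range.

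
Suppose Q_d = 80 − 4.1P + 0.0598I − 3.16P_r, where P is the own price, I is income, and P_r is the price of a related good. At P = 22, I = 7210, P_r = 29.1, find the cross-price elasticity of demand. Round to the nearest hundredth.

At the given point, Q_d = 80 − 4.1(22) + 0.0598(7210) − 3.16(29.1) = 80 − 90.2 + 431.158 − 91.956 = 329.002.
∂Q_d/∂P_r = −3.16, so E_xy = -3.16·(29.1/329.002) ≈ -0.28.
E_xy < 0: the goods are complements.

-0.28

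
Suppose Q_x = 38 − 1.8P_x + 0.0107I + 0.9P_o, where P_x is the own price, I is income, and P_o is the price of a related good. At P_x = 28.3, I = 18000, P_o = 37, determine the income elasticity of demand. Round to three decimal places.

First evaluate Q_x: 38 − 1.8(28.3) + 0.0107(18000) + 0.9(37) = 38 − 50.94 + 192.6 + 33.3 = 212.96.
∂Q_x/∂I = +0.0107, so E_I = 0.0107·(18000/212.96) ≈ 0.904.
E_I ∈ (0,1): normal good (necessity).

0.904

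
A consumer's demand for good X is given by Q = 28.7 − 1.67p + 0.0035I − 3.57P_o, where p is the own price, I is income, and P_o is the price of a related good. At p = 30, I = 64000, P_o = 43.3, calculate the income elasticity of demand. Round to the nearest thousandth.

At the given point, Q = 28.7 − 1.67(30) + 0.0035(64000) − 3.57(43.3) = 28.7 − 50.1 + 224 − 154.581 = 48.019.
∂Q/∂I = +0.0035, so E_I = 0.0035·(64000/48.019) ≈ 4.665.
E_I > 1: normal good (luxury).

4.665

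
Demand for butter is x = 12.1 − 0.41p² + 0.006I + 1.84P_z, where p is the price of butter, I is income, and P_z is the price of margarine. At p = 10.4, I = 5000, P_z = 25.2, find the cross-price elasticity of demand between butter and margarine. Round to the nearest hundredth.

Substituting, x = 12.1 − 0.41(10.4)² + 0.006(5000) + 1.84(25.2) = 12.1 − 44.3456 + 30 + 46.368 = 44.1224.
∂x/∂P_z = +1.84, so E_xy = 1.84·(25.2/44.1224) ≈ 1.05.
E_xy > 0: the goods are substitutes.

1.05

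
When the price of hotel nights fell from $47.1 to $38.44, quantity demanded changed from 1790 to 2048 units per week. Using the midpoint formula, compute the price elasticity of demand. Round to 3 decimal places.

-0.664

%ΔQ = (2048 − 1790)/[(1790 + 2048)/2] = 258/1919 ≈ 0.1344.
%Δp = (38.44 − 47.1)/[(47.1 + 38.44)/2] = -8.66/42.77 ≈ -0.2025.
Arc elasticity E = %ΔQ/%Δp ≈ 0.1344/-0.2025 ≈ -0.664.
|E| < 1: demand is inelastic over this range.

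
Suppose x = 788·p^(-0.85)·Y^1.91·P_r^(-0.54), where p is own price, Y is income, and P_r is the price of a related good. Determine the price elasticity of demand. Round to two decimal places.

For a Cobb–Douglas (constant-elasticity) form x = A·p^α·…, the elasticity with respect to p equals the exponent α at every point.
Here the exponent on p is -0.85, so the price elasticity of demand is -0.85.

-0.85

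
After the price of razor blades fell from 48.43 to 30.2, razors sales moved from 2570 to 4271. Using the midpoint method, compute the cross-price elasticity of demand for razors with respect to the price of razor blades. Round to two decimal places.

-1.07

%ΔQ_x = (4271 − 2570)/[(2570+4271)/2] = 1701/3420.5 ≈ 0.4973.
%ΔP_y = (30.2 − 48.43)/[(48.43+30.2)/2] ≈ -0.4637.
E_xy = 0.4973/-0.4637 ≈ -1.07.
E_xy < 0, so razors and razor blades are complements.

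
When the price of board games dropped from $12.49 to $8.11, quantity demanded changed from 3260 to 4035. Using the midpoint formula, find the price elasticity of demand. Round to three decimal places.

%ΔQ = (4035 − 3260)/[(3260 + 4035)/2] = 775/3647.5 ≈ 0.2125.
%Δp = (8.11 − 12.49)/[(12.49 + 8.11)/2] = -4.38/10.3 ≈ -0.4252.
Arc elasticity E = %ΔQ/%Δp ≈ 0.2125/-0.4252 ≈ -0.500.
|E| < 1: demand is inelastic over this range.

-0.500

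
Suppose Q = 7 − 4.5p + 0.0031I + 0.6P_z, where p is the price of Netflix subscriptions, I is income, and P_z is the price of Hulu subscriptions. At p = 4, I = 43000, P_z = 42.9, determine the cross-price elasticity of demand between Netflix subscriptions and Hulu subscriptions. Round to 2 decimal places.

At the given point, Q = 7 − 4.5(4) + 0.0031(43000) + 0.6(42.9) = 7 − 18 + 133.3 + 25.74 = 148.04.
∂Q/∂P_z = +0.6, so E_xy = 0.6·(42.9/148.04) ≈ 0.17.
E_xy > 0: the goods are substitutes.

0.17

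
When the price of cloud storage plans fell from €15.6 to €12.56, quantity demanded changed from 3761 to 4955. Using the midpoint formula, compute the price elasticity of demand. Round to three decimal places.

%ΔQ = (4955 − 3761)/[(3761 + 4955)/2] = 1194/4358 ≈ 0.2740.
%ΔP = (12.56 − 15.6)/[(15.6 + 12.56)/2] = -3.04/14.08 ≈ -0.2159.
Arc elasticity E = %ΔQ/%ΔP ≈ 0.2740/-0.2159 ≈ -1.269.
|E| > 1: demand is elastic over this range.

-1.269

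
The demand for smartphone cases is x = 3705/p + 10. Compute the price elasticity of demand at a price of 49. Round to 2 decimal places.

-0.88

At p = 49, x = 85.6122.
dx/dp = −3705/p² = −1.5431.
Point elasticity E = (dx/dp)·(p/x) = -1.5431 × 49/85.6122 ≈ -0.88.
|E| < 1, so demand is inelastic at this price.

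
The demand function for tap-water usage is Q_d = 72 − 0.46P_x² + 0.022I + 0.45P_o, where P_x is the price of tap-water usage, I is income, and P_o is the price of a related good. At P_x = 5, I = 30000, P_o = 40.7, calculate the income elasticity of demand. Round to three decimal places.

0.893

First evaluate Q_d: 72 − 0.46(5)² + 0.022(30000) + 0.45(40.7) = 72 − 11.5 + 660 + 18.315 = 738.815.
∂Q_d/∂I = +0.022, so E_I = 0.022·(30000/738.815) ≈ 0.893.
E_I ∈ (0,1): normal good (necessity).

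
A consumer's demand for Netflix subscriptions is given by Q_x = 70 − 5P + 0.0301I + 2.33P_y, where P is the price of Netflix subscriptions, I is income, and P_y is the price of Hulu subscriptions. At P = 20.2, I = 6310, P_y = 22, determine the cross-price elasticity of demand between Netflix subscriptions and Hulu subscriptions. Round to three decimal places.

First evaluate Q_x: 70 − 5(20.2) + 0.0301(6310) + 2.33(22) = 70 − 101 + 189.931 + 51.26 = 210.191.
∂Q_x/∂P_y = +2.33, so E_xy = 2.33·(22/210.191) ≈ 0.244.
E_xy > 0: the goods are substitutes.

0.244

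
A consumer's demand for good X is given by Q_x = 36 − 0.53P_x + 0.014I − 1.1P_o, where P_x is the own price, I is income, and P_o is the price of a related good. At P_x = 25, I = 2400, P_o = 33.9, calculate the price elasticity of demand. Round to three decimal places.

First evaluate Q_x: 36 − 0.53(25) + 0.014(2400) − 1.1(33.9) = 36 − 13.25 + 33.6 − 37.29 = 19.06.
∂Q_x/∂P_x = −0.53, so E_p = (−0.53)·(25/19.06) ≈ -0.695.
|E_p| < 1: demand is inelastic.

-0.695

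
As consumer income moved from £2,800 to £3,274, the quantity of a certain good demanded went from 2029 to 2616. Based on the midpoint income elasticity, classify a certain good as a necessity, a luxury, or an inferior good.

%ΔQ = (2616 − 2029)/[(2029+2616)/2] = 587/2322.5 ≈ 0.2527.
%ΔY = (3,274 − 2,800)/[(2,800+3,274)/2] = 474/3037 ≈ 0.1561.
E_I = %ΔQ/%ΔY ≈ 1.619.
E_I > 1: normal good (luxury).

luxury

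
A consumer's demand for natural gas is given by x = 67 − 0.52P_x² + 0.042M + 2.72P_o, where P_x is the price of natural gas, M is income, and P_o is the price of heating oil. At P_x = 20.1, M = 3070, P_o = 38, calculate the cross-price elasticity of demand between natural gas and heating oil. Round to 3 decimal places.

First evaluate x: 67 − 0.52(20.1)² + 0.042(3070) + 2.72(38) = 67 − 210.0852 + 128.94 + 103.36 = 89.2148.
∂x/∂P_o = +2.72, so E_xy = 2.72·(38/89.2148) ≈ 1.159.
E_xy > 0: the goods are substitutes.

1.159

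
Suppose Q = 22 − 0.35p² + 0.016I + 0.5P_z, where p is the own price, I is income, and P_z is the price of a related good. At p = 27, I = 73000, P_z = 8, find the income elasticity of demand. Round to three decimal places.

1.244

First evaluate Q: 22 − 0.35(27)² + 0.016(73000) + 0.5(8) = 22 − 255.15 + 1168 + 4 = 938.85.
∂Q/∂I = +0.016, so E_I = 0.016·(73000/938.85) ≈ 1.244.
E_I > 1: normal good (luxury).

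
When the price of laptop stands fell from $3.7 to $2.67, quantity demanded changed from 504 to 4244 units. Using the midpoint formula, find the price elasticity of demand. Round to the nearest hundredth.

-4.87

%Δq = (4244 − 504)/[(504 + 4244)/2] = 3740/2374 ≈ 1.5754.
%ΔP = (2.67 − 3.7)/[(3.7 + 2.67)/2] = -1.03/3.185 ≈ -0.3234.
Arc elasticity E = %Δq/%ΔP ≈ 1.5754/-0.3234 ≈ -4.87.
|E| > 1: demand is elastic over this range.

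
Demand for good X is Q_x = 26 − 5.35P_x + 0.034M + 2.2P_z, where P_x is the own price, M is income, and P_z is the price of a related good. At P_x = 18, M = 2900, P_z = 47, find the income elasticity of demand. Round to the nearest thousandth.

0.749

Evaluating quantity at (P_x, M, P_z) gives Q_x = 26 − 5.35(18) + 0.034(2900) + 2.2(47) = 26 − 96.3 + 98.6 + 103.4 = 131.7.
∂Q_x/∂M = +0.034, so E_I = 0.034·(2900/131.7) ≈ 0.749.
E_I ∈ (0,1): normal good (necessity).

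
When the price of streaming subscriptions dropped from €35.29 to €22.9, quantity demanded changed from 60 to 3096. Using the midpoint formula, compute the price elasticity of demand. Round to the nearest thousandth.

-4.518

%Δq = (3096 − 60)/[(60 + 3096)/2] = 3036/1578 ≈ 1.9240.
%ΔP = (22.9 − 35.29)/[(35.29 + 22.9)/2] = -12.39/29.095 ≈ -0.4258.
Arc elasticity E = %Δq/%ΔP ≈ 1.9240/-0.4258 ≈ -4.518.
|E| > 1: demand is elastic over this range.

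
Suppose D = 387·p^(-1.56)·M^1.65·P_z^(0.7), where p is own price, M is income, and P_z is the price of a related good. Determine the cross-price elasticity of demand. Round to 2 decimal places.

For a Cobb–Douglas (constant-elasticity) form D = A·P_z^α·…, the elasticity with respect to P_z equals the exponent α at every point.
Here the exponent on P_z is 0.7, so the cross-price elasticity of demand is 0.70.

0.70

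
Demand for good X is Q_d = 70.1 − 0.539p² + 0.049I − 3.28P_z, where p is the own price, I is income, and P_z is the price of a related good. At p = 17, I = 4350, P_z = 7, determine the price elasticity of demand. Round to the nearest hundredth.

-2.98

Q_d = 70.1 − 0.539(17)² + 0.049(4350) − 3.28(7) = 70.1 − 155.771 + 213.15 − 22.96 = 104.519.
∂Q_d/∂p = −2·0.539·p = -18.326, so E_p = -18.326·(17/104.519) ≈ -2.98.
|E_p| > 1: demand is elastic.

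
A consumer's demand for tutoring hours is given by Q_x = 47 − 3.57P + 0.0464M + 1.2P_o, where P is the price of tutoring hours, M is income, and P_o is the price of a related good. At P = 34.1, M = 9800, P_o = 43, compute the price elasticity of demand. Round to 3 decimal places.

-0.282

Substituting, Q_x = 47 − 3.57(34.1) + 0.0464(9800) + 1.2(43) = 47 − 121.737 + 454.72 + 51.6 = 431.583.
∂Q_x/∂P = −3.57, so E_p = (−3.57)·(34.1/431.583) ≈ -0.282.
|E_p| < 1: demand is inelastic.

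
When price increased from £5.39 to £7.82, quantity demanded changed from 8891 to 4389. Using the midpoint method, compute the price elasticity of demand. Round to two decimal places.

-1.84

%Δq = (4389 − 8891)/[(8891 + 4389)/2] = -4502/6640 ≈ -0.6780.
%Δp = (7.82 − 5.39)/[(5.39 + 7.82)/2] = 2.43/6.605 ≈ 0.3679.
Arc elasticity E = %Δq/%Δp ≈ -0.6780/0.3679 ≈ -1.84.
|E| > 1: demand is elastic over this range.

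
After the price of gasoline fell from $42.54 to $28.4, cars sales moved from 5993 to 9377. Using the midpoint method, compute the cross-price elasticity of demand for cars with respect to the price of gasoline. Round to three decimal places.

-1.105

%ΔQ_x = (9377 − 5993)/[(5993+9377)/2] = 3384/7685 ≈ 0.4403.
%ΔP_y = (28.4 − 42.54)/[(42.54+28.4)/2] ≈ -0.3986.
E_xy = 0.4403/-0.3986 ≈ -1.105.
E_xy < 0, so cars and gasoline are complements.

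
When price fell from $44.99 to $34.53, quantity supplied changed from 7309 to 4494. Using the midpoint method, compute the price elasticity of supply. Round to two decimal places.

1.81

%ΔQ = (4494 − 7309)/[(7309 + 4494)/2] = -2815/5901.5 ≈ -0.4770.
%Δp = (34.53 − 44.99)/[(44.99 + 34.53)/2] = -10.46/39.76 ≈ -0.2631.
Arc elasticity E = %ΔQ/%Δp ≈ -0.4770/-0.2631 ≈ 1.81.
|E| > 1: supply is elastic over this range.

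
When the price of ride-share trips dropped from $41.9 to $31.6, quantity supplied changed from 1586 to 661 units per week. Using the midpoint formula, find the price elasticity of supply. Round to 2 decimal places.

%Δq = (661 − 1586)/[(1586 + 661)/2] = -925/1123.5 ≈ -0.8233.
%Δp = (31.6 − 41.9)/[(41.9 + 31.6)/2] = -10.3/36.75 ≈ -0.2803.
Arc elasticity E = %Δq/%Δp ≈ -0.8233/-0.2803 ≈ 2.94.
|E| > 1: supply is elastic over this range.

2.94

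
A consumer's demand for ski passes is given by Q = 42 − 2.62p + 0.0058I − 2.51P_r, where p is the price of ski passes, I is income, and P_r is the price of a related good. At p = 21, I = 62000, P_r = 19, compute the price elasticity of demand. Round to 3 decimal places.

-0.184

First evaluate Q: 42 − 2.62(21) + 0.0058(62000) − 2.51(19) = 42 − 55.02 + 359.6 − 47.69 = 298.89.
∂Q/∂p = −2.62, so E_p = (−2.62)·(21/298.89) ≈ -0.184.
|E_p| < 1: demand is inelastic.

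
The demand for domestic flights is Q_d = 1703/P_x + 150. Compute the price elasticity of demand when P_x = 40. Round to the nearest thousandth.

-0.221

At P_x = 40, Q_d = 192.575.
dQ_d/dP_x = −1703/P_x² = −1.0644.
Point elasticity E = (dQ_d/dP_x)·(P_x/Q_d) = -1.0644 × 40/192.575 ≈ -0.221.
|E| < 1, so demand is inelastic at this price.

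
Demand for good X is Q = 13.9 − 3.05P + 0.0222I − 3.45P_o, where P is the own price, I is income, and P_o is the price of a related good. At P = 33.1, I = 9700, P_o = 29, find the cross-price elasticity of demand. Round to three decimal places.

At the given point, Q = 13.9 − 3.05(33.1) + 0.0222(9700) − 3.45(29) = 13.9 − 100.955 + 215.34 − 100.05 = 28.235.
∂Q/∂P_o = −3.45, so E_xy = -3.45·(29/28.235) ≈ -3.543.
E_xy < 0: the goods are complements.

-3.543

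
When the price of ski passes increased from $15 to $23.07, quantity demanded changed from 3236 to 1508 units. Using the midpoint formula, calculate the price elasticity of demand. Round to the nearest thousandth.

-1.718

%Δq = (1508 − 3236)/[(3236 + 1508)/2] = -1728/2372 ≈ -0.7285.
%Δp = (23.07 − 15)/[(15 + 23.07)/2] = 8.07/19.035 ≈ 0.4240.
Arc elasticity E = %Δq/%Δp ≈ -0.7285/0.4240 ≈ -1.718.
|E| > 1: demand is elastic over this range.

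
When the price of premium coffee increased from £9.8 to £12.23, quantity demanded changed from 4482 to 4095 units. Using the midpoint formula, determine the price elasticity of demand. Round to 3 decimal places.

%Δq = (4095 − 4482)/[(4482 + 4095)/2] = -387/4288.5 ≈ -0.0902.
%ΔP = (12.23 − 9.8)/[(9.8 + 12.23)/2] = 2.43/11.015 ≈ 0.2206.
Arc elasticity E = %Δq/%ΔP ≈ -0.0902/0.2206 ≈ -0.409.
|E| < 1: demand is inelastic over this range.

-0.409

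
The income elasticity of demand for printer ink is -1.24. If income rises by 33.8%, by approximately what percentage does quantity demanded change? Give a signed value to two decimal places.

-41.91

%ΔQ ≈ E × %ΔI = (-1.24) × (33.8%) ≈ -41.91%.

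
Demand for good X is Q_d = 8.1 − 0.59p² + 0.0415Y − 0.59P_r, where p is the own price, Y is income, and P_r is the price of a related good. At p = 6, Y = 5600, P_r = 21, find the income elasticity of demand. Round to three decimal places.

1.123

At the given point, Q_d = 8.1 − 0.59(6)² + 0.0415(5600) − 0.59(21) = 8.1 − 21.24 + 232.4 − 12.39 = 206.87.
∂Q_d/∂Y = +0.0415, so E_I = 0.0415·(5600/206.87) ≈ 1.123.
E_I > 1: normal good (luxury).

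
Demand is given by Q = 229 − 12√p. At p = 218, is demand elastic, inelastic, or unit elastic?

At p = 218, Q = 51.8221.
dQ/dp = −12/(2√p) = −12/(2·14.7648).
Point elasticity E = (dQ/dp)·(p/Q) = -0.4064 × 218/51.8221 ≈ -1.709.
|E| ≈ 1.709 > 1, so demand is elastic.

elastic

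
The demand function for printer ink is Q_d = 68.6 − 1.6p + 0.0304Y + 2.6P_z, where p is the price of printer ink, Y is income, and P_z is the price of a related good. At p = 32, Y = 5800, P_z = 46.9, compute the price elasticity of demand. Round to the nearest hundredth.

-0.16

Q_d = 68.6 − 1.6(32) + 0.0304(5800) + 2.6(46.9) = 68.6 − 51.2 + 176.32 + 121.94 = 315.66.
∂Q_d/∂p = −1.6, so E_p = (−1.6)·(32/315.66) ≈ -0.16.
|E_p| < 1: demand is inelastic.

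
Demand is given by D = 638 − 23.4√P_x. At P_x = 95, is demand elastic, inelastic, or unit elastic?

At P_x = 95, D = 409.925.
dD/dP_x = −23.4/(2√P_x) = −23.4/(2·9.7468).
Point elasticity E = (dD/dP_x)·(P_x/D) = -1.2004 × 95/409.925 ≈ -0.278.
|E| ≈ 0.278 < 1, so demand is inelastic.

inelastic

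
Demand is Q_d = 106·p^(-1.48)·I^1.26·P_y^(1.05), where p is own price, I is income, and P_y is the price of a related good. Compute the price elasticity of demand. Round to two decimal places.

-1.48

For a Cobb–Douglas (constant-elasticity) form Q_d = A·p^α·…, the elasticity with respect to p equals the exponent α at every point.
Here the exponent on p is -1.48, so the price elasticity of demand is -1.48.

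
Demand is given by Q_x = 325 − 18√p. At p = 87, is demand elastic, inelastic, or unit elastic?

inelastic

At p = 87, Q_x = 157.1072.
dQ_x/dp = −18/(2√p) = −18/(2·9.3274).
Point elasticity E = (dQ_x/dp)·(p/Q_x) = -0.9649 × 87/157.1072 ≈ -0.534.
|E| ≈ 0.534 < 1, so demand is inelastic.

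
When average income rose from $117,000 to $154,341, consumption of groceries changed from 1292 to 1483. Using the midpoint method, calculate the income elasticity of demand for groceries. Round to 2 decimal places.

0.50

%ΔQ = (1483 − 1292)/[(1292+1483)/2] = 191/1387.5 ≈ 0.1377.
%ΔI = (154,341 − 117,000)/[(117,000+154,341)/2] = 37341/135670.5 ≈ 0.2752.
E_I = %ΔQ/%ΔI ≈ 0.50.
E_I ∈ (0,1): normal good (necessity).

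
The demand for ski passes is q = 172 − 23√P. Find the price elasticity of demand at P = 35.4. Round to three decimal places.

At P = 35.4, q = 35.1548.
dq/dP = −23/(2√P) = −23/(2·5.9498).
Point elasticity E = (dq/dP)·(P/q) = -1.9328 × 35.4/35.1548 ≈ -1.946.
|E| > 1, so demand is elastic at this price.

-1.946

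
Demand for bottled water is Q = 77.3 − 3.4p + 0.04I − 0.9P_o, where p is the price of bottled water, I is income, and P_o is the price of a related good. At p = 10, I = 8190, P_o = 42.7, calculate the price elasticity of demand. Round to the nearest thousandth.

First evaluate Q: 77.3 − 3.4(10) + 0.04(8190) − 0.9(42.7) = 77.3 − 34 + 327.6 − 38.43 = 332.47.
∂Q/∂p = −3.4, so E_p = (−3.4)·(10/332.47) ≈ -0.102.
|E_p| < 1: demand is inelastic.

-0.102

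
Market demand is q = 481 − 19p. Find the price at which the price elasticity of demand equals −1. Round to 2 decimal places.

For linear demand q = a − bp, E = −bp/(a − bp). |E| = 1 ⇒ bp = a − bp ⇒ p = a/(2b).
p = 481/(2·19) ≈ 12.66.

12.66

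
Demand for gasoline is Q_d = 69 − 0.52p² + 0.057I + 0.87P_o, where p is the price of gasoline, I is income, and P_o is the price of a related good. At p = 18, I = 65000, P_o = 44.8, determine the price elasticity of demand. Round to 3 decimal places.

-0.092

At the given point, Q_d = 69 − 0.52(18)² + 0.057(65000) + 0.87(44.8) = 69 − 168.48 + 3705 + 38.976 = 3644.496.
∂Q_d/∂p = −2·0.52·p = -18.72, so E_p = -18.72·(18/3644.496) ≈ -0.092.
|E_p| < 1: demand is inelastic.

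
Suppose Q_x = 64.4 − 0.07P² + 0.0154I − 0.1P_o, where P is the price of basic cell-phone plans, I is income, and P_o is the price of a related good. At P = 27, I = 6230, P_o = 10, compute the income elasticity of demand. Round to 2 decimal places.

0.89

Q_x = 64.4 − 0.07(27)² + 0.0154(6230) − 0.1(10) = 64.4 − 51.03 + 95.942 − 1 = 108.312.
∂Q_x/∂I = +0.0154, so E_I = 0.0154·(6230/108.312) ≈ 0.89.
E_I ∈ (0,1): normal good (necessity).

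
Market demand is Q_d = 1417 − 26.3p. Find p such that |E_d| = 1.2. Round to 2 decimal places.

Set −bp/(a − bp) = −1.2 ⇒ bp = 1.2(a − bp) ⇒ bp(1+1.2) = 1.2·a.
p = 1.2·1417/(26.3·2.2) ≈ 29.39.

29.39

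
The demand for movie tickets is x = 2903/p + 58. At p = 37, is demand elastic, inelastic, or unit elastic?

inelastic

At p = 37, x = 136.4595.
dx/dp = −2903/p² = −2.1205.
Point elasticity E = (dx/dp)·(p/x) = -2.1205 × 37/136.4595 ≈ -0.575.
|E| ≈ 0.575 < 1, so demand is inelastic.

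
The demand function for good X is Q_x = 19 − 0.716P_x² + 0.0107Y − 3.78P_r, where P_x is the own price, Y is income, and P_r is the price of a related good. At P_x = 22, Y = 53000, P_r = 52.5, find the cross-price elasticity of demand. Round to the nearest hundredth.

Substituting, Q_x = 19 − 0.716(22)² + 0.0107(53000) − 3.78(52.5) = 19 − 346.544 + 567.1 − 198.45 = 41.106.
∂Q_x/∂P_r = −3.78, so E_xy = -3.78·(52.5/41.106) ≈ -4.83.
E_xy < 0: the goods are complements.

-4.83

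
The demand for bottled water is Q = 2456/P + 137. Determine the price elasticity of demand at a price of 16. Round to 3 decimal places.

-0.528

At P = 16, Q = 290.5.
dQ/dP = −2456/P² = −9.5938.
Point elasticity E = (dQ/dP)·(P/Q) = -9.5938 × 16/290.5 ≈ -0.528.
|E| < 1, so demand is inelastic at this price.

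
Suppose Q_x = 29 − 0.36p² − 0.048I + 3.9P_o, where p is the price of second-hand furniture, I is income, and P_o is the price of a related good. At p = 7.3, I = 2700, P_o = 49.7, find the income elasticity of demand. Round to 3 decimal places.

Substituting, Q_x = 29 − 0.36(7.3)² − 0.048(2700) + 3.9(49.7) = 29 − 19.1844 − 129.6 + 193.83 = 74.0456.
∂Q_x/∂I = −0.048, so E_I = -0.048·(2700/74.0456) ≈ -1.750.
E_I < 0: inferior good.

-1.750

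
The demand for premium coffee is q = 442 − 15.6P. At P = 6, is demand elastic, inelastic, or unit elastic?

At P = 6, q = 348.4.
dq/dP = −15.6.
Point elasticity E = (dq/dP)·(P/q) = -15.6 × 6/348.4 ≈ -0.269.
|E| ≈ 0.269 < 1, so demand is inelastic.

inelastic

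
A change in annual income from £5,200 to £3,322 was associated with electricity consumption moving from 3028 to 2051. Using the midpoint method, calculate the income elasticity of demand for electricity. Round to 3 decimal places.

0.873

%ΔQ = (2051 − 3028)/[(3028+2051)/2] = -977/2539.5 ≈ -0.3847.
%ΔI = (3,322 − 5,200)/[(5,200+3,322)/2] = -1878/4261 ≈ -0.4407.
E_I = %ΔQ/%ΔI ≈ 0.873.
E_I ∈ (0,1): normal good (necessity).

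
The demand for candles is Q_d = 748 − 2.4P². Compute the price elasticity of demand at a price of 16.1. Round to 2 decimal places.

-9.88

At P = 16.1, Q_d = 125.896.
dQ_d/dP = −2·2.4·P = −77.28.
Point elasticity E = (dQ_d/dP)·(P/Q_d) = -77.28 × 16.1/125.896 ≈ -9.88.
|E| > 1, so demand is elastic at this price.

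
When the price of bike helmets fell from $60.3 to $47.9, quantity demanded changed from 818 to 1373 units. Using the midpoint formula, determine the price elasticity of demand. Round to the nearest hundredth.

%Δq = (1373 − 818)/[(818 + 1373)/2] = 555/1095.5 ≈ 0.5066.
%ΔP = (47.9 − 60.3)/[(60.3 + 47.9)/2] = -12.4/54.1 ≈ -0.2292.
Arc elasticity E = %Δq/%ΔP ≈ 0.5066/-0.2292 ≈ -2.21.
|E| > 1: demand is elastic over this range.

-2.21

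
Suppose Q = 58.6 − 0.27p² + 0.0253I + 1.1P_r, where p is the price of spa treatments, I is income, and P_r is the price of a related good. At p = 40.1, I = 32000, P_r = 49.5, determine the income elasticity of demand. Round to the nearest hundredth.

1.66

Evaluating quantity at (p, I, P_r) gives Q = 58.6 − 0.27(40.1)² + 0.0253(32000) + 1.1(49.5) = 58.6 − 434.1627 + 809.6 + 54.45 = 488.4873.
∂Q/∂I = +0.0253, so E_I = 0.0253·(32000/488.4873) ≈ 1.66.
E_I > 1: normal good (luxury).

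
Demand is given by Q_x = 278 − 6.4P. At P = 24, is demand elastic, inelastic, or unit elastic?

At P = 24, Q_x = 124.4.
dQ_x/dP = −6.4.
Point elasticity E = (dQ_x/dP)·(P/Q_x) = -6.4 × 24/124.4 ≈ -1.235.
|E| ≈ 1.235 > 1, so demand is elastic.

elastic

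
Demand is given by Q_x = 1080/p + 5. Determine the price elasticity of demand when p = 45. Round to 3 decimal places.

At p = 45, Q_x = 29.
dQ_x/dp = −1080/p² = −0.5333.
Point elasticity E = (dQ_x/dp)·(p/Q_x) = -0.5333 × 45/29 ≈ -0.828.
|E| < 1, so demand is inelastic at this price.

-0.828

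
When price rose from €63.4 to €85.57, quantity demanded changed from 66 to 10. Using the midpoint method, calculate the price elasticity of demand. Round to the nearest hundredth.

%Δq = (10 − 66)/[(66 + 10)/2] = -56/38 ≈ -1.4737.
%ΔP = (85.57 − 63.4)/[(63.4 + 85.57)/2] = 22.17/74.485 ≈ 0.2976.
Arc elasticity E = %Δq/%ΔP ≈ -1.4737/0.2976 ≈ -4.95.
|E| > 1: demand is elastic over this range.

-4.95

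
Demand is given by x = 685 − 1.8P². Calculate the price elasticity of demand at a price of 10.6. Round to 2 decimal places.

-0.84

At P = 10.6, x = 482.752.
dx/dP = −2·1.8·P = −38.16.
Point elasticity E = (dx/dP)·(P/x) = -38.16 × 10.6/482.752 ≈ -0.84.
|E| < 1, so demand is inelastic at this price.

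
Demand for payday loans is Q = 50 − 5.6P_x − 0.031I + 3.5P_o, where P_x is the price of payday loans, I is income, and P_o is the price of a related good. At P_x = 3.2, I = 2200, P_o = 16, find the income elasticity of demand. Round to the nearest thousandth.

-3.431

First evaluate Q: 50 − 5.6(3.2) − 0.031(2200) + 3.5(16) = 50 − 17.92 − 68.2 + 56 = 19.88.
∂Q/∂I = −0.031, so E_I = -0.031·(2200/19.88) ≈ -3.431.
E_I < 0: inferior good.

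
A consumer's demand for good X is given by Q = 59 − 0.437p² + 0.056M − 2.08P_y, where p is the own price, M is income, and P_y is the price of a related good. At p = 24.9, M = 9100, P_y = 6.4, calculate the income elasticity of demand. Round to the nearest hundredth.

At the given point, Q = 59 − 0.437(24.9)² + 0.056(9100) − 2.08(6.4) = 59 − 270.9444 + 509.6 − 13.312 = 284.3436.
∂Q/∂M = +0.056, so E_I = 0.056·(9100/284.3436) ≈ 1.79.
E_I > 1: normal good (luxury).

1.79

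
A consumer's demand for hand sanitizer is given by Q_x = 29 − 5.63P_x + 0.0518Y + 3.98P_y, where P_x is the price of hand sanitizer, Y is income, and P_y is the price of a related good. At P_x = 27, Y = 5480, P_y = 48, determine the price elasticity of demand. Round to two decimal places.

First evaluate Q_x: 29 − 5.63(27) + 0.0518(5480) + 3.98(48) = 29 − 152.01 + 283.864 + 191.04 = 351.894.
∂Q_x/∂P_x = −5.63, so E_p = (−5.63)·(27/351.894) ≈ -0.43.
|E_p| < 1: demand is inelastic.

-0.43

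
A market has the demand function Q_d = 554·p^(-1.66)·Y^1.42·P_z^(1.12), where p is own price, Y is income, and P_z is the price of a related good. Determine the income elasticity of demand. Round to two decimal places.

1.42

For a Cobb–Douglas (constant-elasticity) form Q_d = A·Y^α·…, the elasticity with respect to Y equals the exponent α at every point.
Here the exponent on Y is 1.42, so the income elasticity of demand is 1.42.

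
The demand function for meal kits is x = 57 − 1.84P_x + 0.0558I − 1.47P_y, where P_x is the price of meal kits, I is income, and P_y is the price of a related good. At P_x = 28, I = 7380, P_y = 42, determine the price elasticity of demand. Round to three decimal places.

-0.145

x = 57 − 1.84(28) + 0.0558(7380) − 1.47(42) = 57 − 51.52 + 411.804 − 61.74 = 355.544.
∂x/∂P_x = −1.84, so E_p = (−1.84)·(28/355.544) ≈ -0.145.
|E_p| < 1: demand is inelastic.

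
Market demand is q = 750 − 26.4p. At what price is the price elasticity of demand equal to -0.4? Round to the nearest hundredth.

Set −bp/(a − bp) = −0.4 ⇒ bp = 0.4(a − bp) ⇒ bp(1+0.4) = 0.4·a.
p = 0.4·750/(26.4·1.4) ≈ 8.12.

8.12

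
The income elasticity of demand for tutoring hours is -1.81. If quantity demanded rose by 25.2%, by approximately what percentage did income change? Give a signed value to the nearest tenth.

%ΔQ ≈ E × %ΔI ⇒ %ΔI = %ΔQ / E = (25.2%)/(-1.81) ≈ -13.9%.

-13.9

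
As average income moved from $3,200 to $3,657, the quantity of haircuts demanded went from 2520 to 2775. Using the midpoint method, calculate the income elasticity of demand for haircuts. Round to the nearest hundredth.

0.72

%ΔQ = (2775 − 2520)/[(2520+2775)/2] = 255/2647.5 ≈ 0.0963.
%ΔI = (3,657 − 3,200)/[(3,200+3,657)/2] = 457/3428.5 ≈ 0.1333.
E_I = %ΔQ/%ΔI ≈ 0.72.
E_I ∈ (0,1): normal good (necessity).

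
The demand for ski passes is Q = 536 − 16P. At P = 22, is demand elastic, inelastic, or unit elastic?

elastic

At P = 22, Q = 184.
dQ/dP = −16.
Point elasticity E = (dQ/dP)·(P/Q) = -16 × 22/184 ≈ -1.913.
|E| ≈ 1.913 > 1, so demand is elastic.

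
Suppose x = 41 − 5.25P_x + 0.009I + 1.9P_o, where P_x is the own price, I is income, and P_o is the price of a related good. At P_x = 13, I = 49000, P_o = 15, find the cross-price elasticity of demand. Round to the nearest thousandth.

0.064

First evaluate x: 41 − 5.25(13) + 0.009(49000) + 1.9(15) = 41 − 68.25 + 441 + 28.5 = 442.25.
∂x/∂P_o = +1.9, so E_xy = 1.9·(15/442.25) ≈ 0.064.
E_xy > 0: the goods are substitutes.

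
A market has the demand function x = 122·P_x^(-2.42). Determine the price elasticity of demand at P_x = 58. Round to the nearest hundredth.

For a Cobb–Douglas (constant-elasticity) form x = A·P_x^α·…, the elasticity with respect to P_x equals the exponent α at every point.
Here the exponent on P_x is -2.42, so the price elasticity of demand is -2.42.

-2.42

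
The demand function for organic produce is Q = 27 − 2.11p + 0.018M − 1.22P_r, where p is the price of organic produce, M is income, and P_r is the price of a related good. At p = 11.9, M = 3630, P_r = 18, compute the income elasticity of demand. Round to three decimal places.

1.443

First evaluate Q: 27 − 2.11(11.9) + 0.018(3630) − 1.22(18) = 27 − 25.109 + 65.34 − 21.96 = 45.271.
∂Q/∂M = +0.018, so E_I = 0.018·(3630/45.271) ≈ 1.443.
E_I > 1: normal good (luxury).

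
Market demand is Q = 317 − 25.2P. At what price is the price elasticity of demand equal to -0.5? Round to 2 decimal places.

4.19

Set −bP/(a − bP) = −0.5 ⇒ bP = 0.5(a − bP) ⇒ bP(1+0.5) = 0.5·a.
P = 0.5·317/(25.2·1.5) ≈ 4.19.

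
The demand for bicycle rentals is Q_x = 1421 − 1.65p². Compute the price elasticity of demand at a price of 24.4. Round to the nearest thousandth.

-4.479

At p = 24.4, Q_x = 438.656.
dQ_x/dp = −2·1.65·p = −80.52.
Point elasticity E = (dQ_x/dp)·(p/Q_x) = -80.52 × 24.4/438.656 ≈ -4.479.
|E| > 1, so demand is elastic at this price.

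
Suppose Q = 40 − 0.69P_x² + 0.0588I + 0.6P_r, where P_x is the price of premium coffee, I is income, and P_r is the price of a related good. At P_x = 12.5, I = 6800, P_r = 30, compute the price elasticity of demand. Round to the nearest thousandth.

First evaluate Q: 40 − 0.69(12.5)² + 0.0588(6800) + 0.6(30) = 40 − 107.8125 + 399.84 + 18 = 350.0275.
∂Q/∂P_x = −2·0.69·P_x = -17.25, so E_p = -17.25·(12.5/350.0275) ≈ -0.616.
|E_p| < 1: demand is inelastic.

-0.616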